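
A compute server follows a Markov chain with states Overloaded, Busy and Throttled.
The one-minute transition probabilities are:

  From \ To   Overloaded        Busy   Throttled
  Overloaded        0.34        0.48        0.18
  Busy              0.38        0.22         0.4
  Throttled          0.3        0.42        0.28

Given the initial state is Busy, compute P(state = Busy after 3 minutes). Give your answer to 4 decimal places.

Propagate the distribution vector 3 minutes from Busy.
After 0 minutes: (0.0000, 1.0000, 0.0000)
After 1 minute: (0.3800, 0.2200, 0.4000)
After 2 minutes: (0.3328, 0.3988, 0.2684)
After 3 minutes: (0.3452, 0.3602, 0.2946)
P(in Busy after 3 minutes) = 0.3602

0.3602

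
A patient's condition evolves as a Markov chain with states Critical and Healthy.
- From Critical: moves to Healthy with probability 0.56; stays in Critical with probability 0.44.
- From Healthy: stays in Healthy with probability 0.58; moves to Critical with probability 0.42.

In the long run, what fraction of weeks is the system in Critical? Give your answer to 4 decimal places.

0.4286

Let the stationary distribution be π with π = πP and π_1 + π_2 = 1.
π_1 = 0.44·π_1 + 0.42·π_2
Solving with the normalization constraint gives π = (0.4286, 0.5714).
So the stationary probability of Critical is 0.4286.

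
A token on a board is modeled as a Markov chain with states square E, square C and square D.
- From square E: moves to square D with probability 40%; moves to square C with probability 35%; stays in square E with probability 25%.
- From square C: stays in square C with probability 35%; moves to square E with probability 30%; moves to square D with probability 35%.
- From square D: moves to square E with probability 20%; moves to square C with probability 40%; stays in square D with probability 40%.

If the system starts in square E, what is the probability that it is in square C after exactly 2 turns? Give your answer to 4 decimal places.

Sum over the intermediate state after 1 turn:
P = P(square E→square E)·P(square E→square C) + P(square E→square C)·P(square C→square C) + P(square E→square D)·P(square D→square C)
  = 0.25×0.35 + 0.35×0.35 + 0.4×0.4
  = 0.0875 + 0.1225 + 0.1600 = 0.3700

0.3700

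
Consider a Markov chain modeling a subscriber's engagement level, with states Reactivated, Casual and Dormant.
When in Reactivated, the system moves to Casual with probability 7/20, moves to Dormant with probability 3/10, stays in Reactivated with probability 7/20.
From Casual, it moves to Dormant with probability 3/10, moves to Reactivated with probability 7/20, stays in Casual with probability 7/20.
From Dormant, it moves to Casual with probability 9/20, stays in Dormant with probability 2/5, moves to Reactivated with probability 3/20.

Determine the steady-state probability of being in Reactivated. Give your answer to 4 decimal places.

0.2833

Let the stationary distribution be π with π = πP and π_1 + π_2 + π_3 = 1.
π_1 = 0.35·π_1 + 0.35·π_2 + 0.15·π_3
π_2 = 0.35·π_1 + 0.35·π_2 + 0.45·π_3
Solving with the normalization constraint gives π = (0.2833, 0.3833, 0.3333).
So the stationary probability of Reactivated is 0.2833.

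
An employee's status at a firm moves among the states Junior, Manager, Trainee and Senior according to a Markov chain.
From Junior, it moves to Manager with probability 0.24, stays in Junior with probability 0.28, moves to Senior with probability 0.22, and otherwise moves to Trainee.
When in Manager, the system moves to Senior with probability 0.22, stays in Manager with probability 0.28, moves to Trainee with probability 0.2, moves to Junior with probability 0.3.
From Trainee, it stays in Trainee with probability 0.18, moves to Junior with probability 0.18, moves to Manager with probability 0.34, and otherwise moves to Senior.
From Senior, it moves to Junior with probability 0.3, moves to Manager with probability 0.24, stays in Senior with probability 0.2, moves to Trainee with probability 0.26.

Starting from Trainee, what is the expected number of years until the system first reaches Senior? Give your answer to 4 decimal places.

Let t(s) be the expected number of years to first reach Senior from state s, with t(Senior) = 0. Conditioning on the first year:
t(Junior) = 1 + 0.28·t(Junior) + 0.24·t(Manager) + 0.26·t(Trainee)
t(Manager) = 1 + 0.3·t(Junior) + 0.28·t(Manager) + 0.2·t(Trainee)
t(Trainee) = 1 + 0.18·t(Junior) + 0.34·t(Manager) + 0.18·t(Trainee)
Solving: t(Junior) = 4.2009, t(Manager) = 4.2202, t(Trainee) = 3.8915.
Expected years from Trainee to Senior: 3.8915.

3.8915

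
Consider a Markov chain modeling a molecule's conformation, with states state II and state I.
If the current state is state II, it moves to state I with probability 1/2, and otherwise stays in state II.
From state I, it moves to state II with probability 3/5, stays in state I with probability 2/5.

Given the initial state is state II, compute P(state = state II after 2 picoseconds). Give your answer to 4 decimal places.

0.5500

Sum over the intermediate state after 1 picosecond:
P = P(state II→state II)·P(state II→state II) + P(state II→state I)·P(state I→state II)
  = 0.5×0.5 + 0.5×0.6
  = 0.2500 + 0.3000 = 0.5500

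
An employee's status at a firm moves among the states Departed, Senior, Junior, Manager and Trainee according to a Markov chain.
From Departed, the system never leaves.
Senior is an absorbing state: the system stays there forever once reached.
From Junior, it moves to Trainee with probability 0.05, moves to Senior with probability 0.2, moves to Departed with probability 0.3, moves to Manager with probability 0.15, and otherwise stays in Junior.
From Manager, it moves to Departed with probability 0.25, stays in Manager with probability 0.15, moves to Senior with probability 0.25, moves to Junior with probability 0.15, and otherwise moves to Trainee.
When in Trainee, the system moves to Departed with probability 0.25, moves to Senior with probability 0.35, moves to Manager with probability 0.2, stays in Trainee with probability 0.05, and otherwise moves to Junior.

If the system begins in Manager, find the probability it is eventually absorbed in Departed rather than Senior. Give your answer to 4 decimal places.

0.5025

Let h(s) be the probability of absorption at Departed starting from transient state s. Then h(Departed) = 1 and h(Senior) = 0. By first-step analysis:
h(Junior) = 0.3·1 + 0.2·0 + 0.3·h(Junior) + 0.15·h(Manager) + 0.05·h(Trainee)
h(Manager) = 0.25·1 + 0.25·0 + 0.15·h(Junior) + 0.15·h(Manager) + 0.2·h(Trainee)
h(Trainee) = 0.25·1 + 0.35·0 + 0.15·h(Junior) + 0.2·h(Manager) + 0.05·h(Trainee)
Solving: h(Junior) = 0.5690, h(Manager) = 0.5025, h(Trainee) = 0.4588.
Starting from Manager, the probability is 0.5025.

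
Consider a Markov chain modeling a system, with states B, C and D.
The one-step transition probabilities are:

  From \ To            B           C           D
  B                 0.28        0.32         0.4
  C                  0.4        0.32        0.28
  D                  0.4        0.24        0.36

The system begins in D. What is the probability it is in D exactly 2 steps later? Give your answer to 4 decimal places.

0.3568

Sum over the intermediate state after 1 step:
P = P(D→B)·P(B→D) + P(D→C)·P(C→D) + P(D→D)·P(D→D)
  = 0.4×0.4 + 0.24×0.28 + 0.36×0.36
  = 0.1600 + 0.0672 + 0.1296 = 0.3568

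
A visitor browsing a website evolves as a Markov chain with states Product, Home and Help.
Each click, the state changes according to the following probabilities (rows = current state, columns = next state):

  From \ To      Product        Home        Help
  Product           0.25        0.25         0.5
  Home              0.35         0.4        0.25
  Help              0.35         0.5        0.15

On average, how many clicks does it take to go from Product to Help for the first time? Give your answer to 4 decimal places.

2.3448

Let t(s) be the expected number of clicks to first reach Help from state s, with t(Help) = 0. Conditioning on the first click:
t(Product) = 1 + 0.25·t(Product) + 0.25·t(Home)
t(Home) = 1 + 0.35·t(Product) + 0.4·t(Home)
Solving: t(Product) = 2.3448, t(Home) = 3.0345.
Expected clicks from Product to Help: 2.3448.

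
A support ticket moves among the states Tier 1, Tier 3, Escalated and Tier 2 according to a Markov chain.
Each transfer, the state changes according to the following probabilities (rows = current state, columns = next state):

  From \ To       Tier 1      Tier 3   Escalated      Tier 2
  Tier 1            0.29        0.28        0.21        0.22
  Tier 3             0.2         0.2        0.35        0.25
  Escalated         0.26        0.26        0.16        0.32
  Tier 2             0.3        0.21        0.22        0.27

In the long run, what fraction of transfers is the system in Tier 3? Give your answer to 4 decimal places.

0.2378

Let the stationary distribution be π with π = πP and π_1 + π_2 + π_3 + π_4 = 1.
π_1 = 0.29·π_1 + 0.2·π_2 + 0.26·π_3 + 0.3·π_4
π_2 = 0.28·π_1 + 0.2·π_2 + 0.26·π_3 + 0.21·π_4
π_3 = 0.21·π_1 + 0.35·π_2 + 0.16·π_3 + 0.22·π_4
Solving with the normalization constraint gives π = (0.2642, 0.2378, 0.2342, 0.2637).
So the stationary probability of Tier 3 is 0.2378.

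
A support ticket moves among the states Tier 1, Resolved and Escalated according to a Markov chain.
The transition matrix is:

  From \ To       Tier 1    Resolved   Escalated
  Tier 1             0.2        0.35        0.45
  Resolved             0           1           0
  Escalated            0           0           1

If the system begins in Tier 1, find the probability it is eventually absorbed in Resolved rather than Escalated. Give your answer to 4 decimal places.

Let h(s) be the probability of absorption at Resolved starting from transient state s. Then h(Resolved) = 1 and h(Escalated) = 0. By first-step analysis:
h(Tier 1) = 0.2·h(Tier 1) + 0.35·1 + 0.45·0
Solving: h(Tier 1) = 0.4375.
Starting from Tier 1, the probability is 0.4375.

0.4375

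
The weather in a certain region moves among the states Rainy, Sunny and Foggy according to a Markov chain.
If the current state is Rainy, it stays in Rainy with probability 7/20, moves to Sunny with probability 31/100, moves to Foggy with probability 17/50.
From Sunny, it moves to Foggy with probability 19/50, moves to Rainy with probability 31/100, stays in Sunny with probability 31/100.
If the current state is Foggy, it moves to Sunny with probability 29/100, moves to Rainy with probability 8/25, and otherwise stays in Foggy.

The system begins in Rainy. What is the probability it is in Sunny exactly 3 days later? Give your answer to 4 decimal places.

0.3026

Propagate the distribution vector 3 days from Rainy.
After 0 days: (1.0000, 0.0000, 0.0000)
After 1 day: (0.3500, 0.3100, 0.3400)
After 2 days: (0.3274, 0.3032, 0.3694)
After 3 days: (0.3268, 0.3026, 0.3706)
P(in Sunny after 3 days) = 0.3026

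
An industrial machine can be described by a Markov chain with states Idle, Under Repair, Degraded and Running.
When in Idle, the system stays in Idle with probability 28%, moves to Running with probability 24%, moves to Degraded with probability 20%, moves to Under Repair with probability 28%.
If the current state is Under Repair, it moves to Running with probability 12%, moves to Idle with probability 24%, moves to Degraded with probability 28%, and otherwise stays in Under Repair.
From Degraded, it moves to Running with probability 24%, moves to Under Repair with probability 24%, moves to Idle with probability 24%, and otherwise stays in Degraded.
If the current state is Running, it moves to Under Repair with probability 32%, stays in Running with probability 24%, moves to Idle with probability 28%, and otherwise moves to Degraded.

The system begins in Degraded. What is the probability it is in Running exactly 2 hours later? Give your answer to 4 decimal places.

Propagate the distribution vector 2 hours from Degraded.
After 0 hours: (0.0000, 0.0000, 1.0000, 0.0000)
After 1 hour: (0.2400, 0.2400, 0.2800, 0.2400)
After 2 hours: (0.2592, 0.2976, 0.2320, 0.2112)
P(in Running after 2 hours) = 0.2112

0.2112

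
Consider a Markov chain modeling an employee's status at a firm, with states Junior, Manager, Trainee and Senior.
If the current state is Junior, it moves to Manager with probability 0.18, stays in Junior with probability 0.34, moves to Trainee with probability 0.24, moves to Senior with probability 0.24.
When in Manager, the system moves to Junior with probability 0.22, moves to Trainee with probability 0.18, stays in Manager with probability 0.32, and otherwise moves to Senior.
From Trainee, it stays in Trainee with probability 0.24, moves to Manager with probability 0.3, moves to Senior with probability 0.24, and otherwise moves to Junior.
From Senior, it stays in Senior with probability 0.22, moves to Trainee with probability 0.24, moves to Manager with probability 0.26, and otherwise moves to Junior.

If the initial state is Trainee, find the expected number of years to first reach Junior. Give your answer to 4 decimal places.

Let t(s) be the expected number of years to first reach Junior from state s, with t(Junior) = 0. Conditioning on the first year:
t(Manager) = 1 + 0.32·t(Manager) + 0.18·t(Trainee) + 0.28·t(Senior)
t(Trainee) = 1 + 0.3·t(Manager) + 0.24·t(Trainee) + 0.24·t(Senior)
t(Senior) = 1 + 0.26·t(Manager) + 0.24·t(Trainee) + 0.22·t(Senior)
Solving: t(Manager) = 4.2485, t(Trainee) = 4.2587, t(Senior) = 4.0086.
Expected years from Trainee to Junior: 4.2587.

4.2587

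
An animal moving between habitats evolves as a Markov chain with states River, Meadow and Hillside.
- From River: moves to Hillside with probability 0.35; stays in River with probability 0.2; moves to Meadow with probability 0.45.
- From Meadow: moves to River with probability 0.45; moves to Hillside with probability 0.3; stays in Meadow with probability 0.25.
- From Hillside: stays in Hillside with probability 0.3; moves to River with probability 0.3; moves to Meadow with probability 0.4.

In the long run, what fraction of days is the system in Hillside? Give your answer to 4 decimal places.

0.3161

Let the stationary distribution be π with π = πP and π_1 + π_2 + π_3 = 1.
π_1 = 0.2·π_1 + 0.45·π_2 + 0.3·π_3
π_2 = 0.45·π_1 + 0.25·π_2 + 0.4·π_3
Solving with the normalization constraint gives π = (0.3221, 0.3618, 0.3161).
So the stationary probability of Hillside is 0.3161.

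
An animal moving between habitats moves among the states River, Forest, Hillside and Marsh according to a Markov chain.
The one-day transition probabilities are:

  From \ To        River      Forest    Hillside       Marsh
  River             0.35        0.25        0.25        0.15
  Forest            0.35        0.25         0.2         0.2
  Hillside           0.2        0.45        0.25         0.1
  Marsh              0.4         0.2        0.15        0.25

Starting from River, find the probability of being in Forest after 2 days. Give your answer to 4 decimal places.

0.2925

Propagate the distribution vector 2 days from River.
After 0 days: (1.0000, 0.0000, 0.0000, 0.0000)
After 1 day: (0.3500, 0.2500, 0.2500, 0.1500)
After 2 days: (0.3200, 0.2925, 0.2225, 0.1650)
P(in Forest after 2 days) = 0.2925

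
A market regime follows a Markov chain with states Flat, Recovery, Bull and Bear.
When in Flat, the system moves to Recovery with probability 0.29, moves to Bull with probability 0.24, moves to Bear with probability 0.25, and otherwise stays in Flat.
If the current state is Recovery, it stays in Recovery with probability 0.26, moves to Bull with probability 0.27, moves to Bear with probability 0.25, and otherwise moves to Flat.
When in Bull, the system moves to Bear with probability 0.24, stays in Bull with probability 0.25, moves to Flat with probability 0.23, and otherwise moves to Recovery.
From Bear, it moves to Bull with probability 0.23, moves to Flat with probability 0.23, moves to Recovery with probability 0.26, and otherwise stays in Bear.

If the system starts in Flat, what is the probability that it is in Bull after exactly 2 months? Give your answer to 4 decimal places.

Propagate the distribution vector 2 months from Flat.
After 0 months: (1.0000, 0.0000, 0.0000, 0.0000)
After 1 month: (0.2200, 0.2900, 0.2400, 0.2500)
After 2 months: (0.2249, 0.2714, 0.2486, 0.2551)
P(in Bull after 2 months) = 0.2486

0.2486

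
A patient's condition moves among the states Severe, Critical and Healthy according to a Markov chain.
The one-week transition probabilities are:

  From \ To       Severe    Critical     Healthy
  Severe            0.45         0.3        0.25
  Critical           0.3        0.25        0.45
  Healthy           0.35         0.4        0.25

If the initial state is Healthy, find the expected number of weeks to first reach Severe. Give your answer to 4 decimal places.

Let t(s) be the expected number of weeks to first reach Severe from state s, with t(Severe) = 0. Conditioning on the first week:
t(Critical) = 1 + 0.25·t(Critical) + 0.45·t(Healthy)
t(Healthy) = 1 + 0.4·t(Critical) + 0.25·t(Healthy)
Solving: t(Critical) = 3.1373, t(Healthy) = 3.0065.
Expected weeks from Healthy to Severe: 3.0065.

3.0065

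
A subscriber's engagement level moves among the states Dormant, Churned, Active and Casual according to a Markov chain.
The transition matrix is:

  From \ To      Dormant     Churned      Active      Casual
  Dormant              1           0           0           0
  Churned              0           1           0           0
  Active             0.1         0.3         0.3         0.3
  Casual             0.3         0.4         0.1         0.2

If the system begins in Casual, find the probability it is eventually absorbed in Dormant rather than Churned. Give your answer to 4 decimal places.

Let h(s) be the probability of absorption at Dormant starting from transient state s. Then h(Dormant) = 1 and h(Churned) = 0. By first-step analysis:
h(Active) = 0.1·1 + 0.3·0 + 0.3·h(Active) + 0.3·h(Casual)
h(Casual) = 0.3·1 + 0.4·0 + 0.1·h(Active) + 0.2·h(Casual)
Solving: h(Active) = 0.3208, h(Casual) = 0.4151.
Starting from Casual, the probability is 0.4151.

0.4151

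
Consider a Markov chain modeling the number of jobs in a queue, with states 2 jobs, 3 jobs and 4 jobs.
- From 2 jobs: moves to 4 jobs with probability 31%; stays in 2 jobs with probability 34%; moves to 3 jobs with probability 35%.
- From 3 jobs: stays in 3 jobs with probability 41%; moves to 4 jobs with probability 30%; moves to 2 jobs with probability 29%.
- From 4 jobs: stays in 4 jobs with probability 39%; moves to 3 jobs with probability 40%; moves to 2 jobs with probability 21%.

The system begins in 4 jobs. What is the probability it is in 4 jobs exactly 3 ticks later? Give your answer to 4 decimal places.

Propagate the distribution vector 3 ticks from 4 jobs.
After 0 ticks: (0.0000, 0.0000, 1.0000)
After 1 tick: (0.2100, 0.4000, 0.3900)
After 2 ticks: (0.2693, 0.3935, 0.3372)
After 3 ticks: (0.2765, 0.3905, 0.3330)
P(in 4 jobs after 3 ticks) = 0.3330

0.3330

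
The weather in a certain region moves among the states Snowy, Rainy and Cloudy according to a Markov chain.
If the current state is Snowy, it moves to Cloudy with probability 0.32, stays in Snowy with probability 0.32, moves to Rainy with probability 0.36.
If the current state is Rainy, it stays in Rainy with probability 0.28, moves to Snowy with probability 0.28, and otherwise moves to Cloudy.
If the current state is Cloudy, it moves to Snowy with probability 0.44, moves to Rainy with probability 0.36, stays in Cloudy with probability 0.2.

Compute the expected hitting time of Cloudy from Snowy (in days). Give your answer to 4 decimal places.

Let t(s) be the expected number of days to first reach Cloudy from state s, with t(Cloudy) = 0. Conditioning on the first day:
t(Snowy) = 1 + 0.32·t(Snowy) + 0.36·t(Rainy)
t(Rainy) = 1 + 0.28·t(Snowy) + 0.28·t(Rainy)
Solving: t(Snowy) = 2.7778, t(Rainy) = 2.4691.
Expected days from Snowy to Cloudy: 2.7778.

2.7778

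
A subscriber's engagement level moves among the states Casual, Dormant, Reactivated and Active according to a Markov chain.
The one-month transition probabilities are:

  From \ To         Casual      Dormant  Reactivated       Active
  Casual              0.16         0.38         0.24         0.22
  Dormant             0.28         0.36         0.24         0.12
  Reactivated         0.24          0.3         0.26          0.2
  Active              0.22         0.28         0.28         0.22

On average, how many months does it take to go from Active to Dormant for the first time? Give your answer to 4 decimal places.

Let t(s) be the expected number of months to first reach Dormant from state s, with t(Dormant) = 0. Conditioning on the first month:
t(Casual) = 1 + 0.16·t(Casual) + 0.24·t(Reactivated) + 0.22·t(Active)
t(Reactivated) = 1 + 0.24·t(Casual) + 0.26·t(Reactivated) + 0.2·t(Active)
t(Active) = 1 + 0.22·t(Casual) + 0.28·t(Reactivated) + 0.22·t(Active)
Solving: t(Casual) = 2.9567, t(Reactivated) = 3.1918, t(Active) = 3.2618.
Expected months from Active to Dormant: 3.2618.

3.2618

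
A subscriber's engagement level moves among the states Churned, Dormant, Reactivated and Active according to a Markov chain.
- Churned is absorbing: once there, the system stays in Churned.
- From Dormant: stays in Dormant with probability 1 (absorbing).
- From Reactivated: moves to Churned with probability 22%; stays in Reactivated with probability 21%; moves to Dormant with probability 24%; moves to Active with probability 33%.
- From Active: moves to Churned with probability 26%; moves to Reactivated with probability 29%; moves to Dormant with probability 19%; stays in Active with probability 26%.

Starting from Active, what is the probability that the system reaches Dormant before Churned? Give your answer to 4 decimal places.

Let h(s) be the probability of absorption at Dormant starting from transient state s. Then h(Dormant) = 1 and h(Churned) = 0. By first-step analysis:
h(Reactivated) = 0.22·0 + 0.24·1 + 0.21·h(Reactivated) + 0.33·h(Active)
h(Active) = 0.26·0 + 0.19·1 + 0.29·h(Reactivated) + 0.26·h(Active)
Solving: h(Reactivated) = 0.4915, h(Active) = 0.4494.
Starting from Active, the probability is 0.4494.

0.4494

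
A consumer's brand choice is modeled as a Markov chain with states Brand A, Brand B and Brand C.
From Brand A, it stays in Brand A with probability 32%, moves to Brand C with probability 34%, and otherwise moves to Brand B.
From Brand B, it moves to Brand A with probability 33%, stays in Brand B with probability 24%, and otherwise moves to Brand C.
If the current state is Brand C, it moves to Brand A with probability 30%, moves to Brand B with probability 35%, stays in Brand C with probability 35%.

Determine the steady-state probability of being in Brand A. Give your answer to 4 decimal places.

0.3157

Let the stationary distribution be π with π = πP and π_1 + π_2 + π_3 = 1.
π_1 = 0.32·π_1 + 0.33·π_2 + 0.3·π_3
π_2 = 0.34·π_1 + 0.24·π_2 + 0.35·π_3
Solving with the normalization constraint gives π = (0.3157, 0.3125, 0.3718).
So the stationary probability of Brand A is 0.3157.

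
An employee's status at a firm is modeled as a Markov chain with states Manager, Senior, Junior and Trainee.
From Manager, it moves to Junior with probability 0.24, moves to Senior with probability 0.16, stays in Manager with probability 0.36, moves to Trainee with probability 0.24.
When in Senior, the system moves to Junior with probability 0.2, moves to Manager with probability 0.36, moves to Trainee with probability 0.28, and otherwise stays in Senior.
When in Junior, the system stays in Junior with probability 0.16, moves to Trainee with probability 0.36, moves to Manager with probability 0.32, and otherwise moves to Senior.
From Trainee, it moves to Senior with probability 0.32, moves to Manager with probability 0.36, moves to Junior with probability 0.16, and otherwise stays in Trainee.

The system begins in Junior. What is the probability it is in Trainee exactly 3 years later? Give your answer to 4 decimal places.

Propagate the distribution vector 3 years from Junior.
After 0 years: (0.0000, 0.0000, 1.0000, 0.0000)
After 1 year: (0.3200, 0.1600, 0.1600, 0.3600)
After 2 years: (0.3536, 0.2176, 0.1920, 0.2368)
After 3 years: (0.3523, 0.1979, 0.1970, 0.2528)
P(in Trainee after 3 years) = 0.2528

0.2528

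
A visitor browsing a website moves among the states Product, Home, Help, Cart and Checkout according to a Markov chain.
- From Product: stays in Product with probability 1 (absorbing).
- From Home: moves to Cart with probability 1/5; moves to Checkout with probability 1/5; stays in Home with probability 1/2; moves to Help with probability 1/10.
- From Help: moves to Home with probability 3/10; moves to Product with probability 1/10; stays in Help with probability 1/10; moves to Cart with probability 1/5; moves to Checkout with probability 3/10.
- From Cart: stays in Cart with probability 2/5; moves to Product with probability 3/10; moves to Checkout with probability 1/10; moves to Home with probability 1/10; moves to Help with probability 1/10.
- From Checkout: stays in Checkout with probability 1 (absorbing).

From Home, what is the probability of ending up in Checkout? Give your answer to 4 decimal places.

0.6852

Let h(s) be the probability of absorption at Checkout starting from transient state s. Then h(Checkout) = 1 and h(Product) = 0. By first-step analysis:
h(Home) = 0.5·h(Home) + 0.1·h(Help) + 0.2·h(Cart) + 0.2·1
h(Help) = 0.1·0 + 0.3·h(Home) + 0.1·h(Help) + 0.2·h(Cart) + 0.3·1
h(Cart) = 0.3·0 + 0.1·h(Home) + 0.1·h(Help) + 0.4·h(Cart) + 0.1·1
Solving: h(Home) = 0.6852, h(Help) = 0.6481, h(Cart) = 0.3889.
Starting from Home, the probability is 0.6852.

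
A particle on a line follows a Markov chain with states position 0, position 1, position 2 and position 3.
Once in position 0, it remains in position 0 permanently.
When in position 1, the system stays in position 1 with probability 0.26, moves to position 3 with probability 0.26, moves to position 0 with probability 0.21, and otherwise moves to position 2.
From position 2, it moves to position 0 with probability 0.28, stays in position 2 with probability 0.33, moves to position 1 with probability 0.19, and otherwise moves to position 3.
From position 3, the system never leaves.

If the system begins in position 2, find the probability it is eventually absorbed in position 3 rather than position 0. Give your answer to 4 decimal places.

0.4441

Let h(s) be the probability of absorption at position 3 starting from transient state s. Then h(position 3) = 1 and h(position 0) = 0. By first-step analysis:
h(position 1) = 0.21·0 + 0.26·h(position 1) + 0.27·h(position 2) + 0.26·1
h(position 2) = 0.28·0 + 0.19·h(position 1) + 0.33·h(position 2) + 0.2·1
Solving: h(position 1) = 0.5134, h(position 2) = 0.4441.
Starting from position 2, the probability is 0.4441.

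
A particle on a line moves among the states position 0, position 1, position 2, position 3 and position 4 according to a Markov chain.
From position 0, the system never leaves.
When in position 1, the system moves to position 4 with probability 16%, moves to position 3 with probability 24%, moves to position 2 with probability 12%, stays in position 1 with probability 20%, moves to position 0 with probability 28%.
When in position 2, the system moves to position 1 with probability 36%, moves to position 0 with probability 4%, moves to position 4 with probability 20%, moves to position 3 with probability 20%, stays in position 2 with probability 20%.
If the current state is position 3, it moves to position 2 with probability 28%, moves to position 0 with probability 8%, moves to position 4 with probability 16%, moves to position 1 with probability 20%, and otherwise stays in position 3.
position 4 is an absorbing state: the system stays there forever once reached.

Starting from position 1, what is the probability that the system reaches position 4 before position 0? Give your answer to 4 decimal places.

0.4676

Let h(s) be the probability of absorption at position 4 starting from transient state s. Then h(position 4) = 1 and h(position 0) = 0. By first-step analysis:
h(position 1) = 0.28·0 + 0.2·h(position 1) + 0.12·h(position 2) + 0.24·h(position 3) + 0.16·1
h(position 2) = 0.04·0 + 0.36·h(position 1) + 0.2·h(position 2) + 0.2·h(position 3) + 0.2·1
h(position 3) = 0.08·0 + 0.2·h(position 1) + 0.28·h(position 2) + 0.28·h(position 3) + 0.16·1
Solving: h(position 1) = 0.4676, h(position 2) = 0.6075, h(position 3) = 0.5884.
Starting from position 1, the probability is 0.4676.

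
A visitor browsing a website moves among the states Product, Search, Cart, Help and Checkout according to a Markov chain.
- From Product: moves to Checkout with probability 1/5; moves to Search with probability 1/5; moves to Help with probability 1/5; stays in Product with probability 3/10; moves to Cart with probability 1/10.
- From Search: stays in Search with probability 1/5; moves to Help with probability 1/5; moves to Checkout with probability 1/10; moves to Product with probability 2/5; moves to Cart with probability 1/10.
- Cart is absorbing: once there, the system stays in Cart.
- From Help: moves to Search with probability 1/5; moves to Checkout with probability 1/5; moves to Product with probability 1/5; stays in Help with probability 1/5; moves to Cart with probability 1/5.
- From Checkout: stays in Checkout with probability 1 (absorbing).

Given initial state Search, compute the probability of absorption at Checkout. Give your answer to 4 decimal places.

0.5600

Let h(s) be the probability of absorption at Checkout starting from transient state s. Then h(Checkout) = 1 and h(Cart) = 0. By first-step analysis:
h(Product) = 0.3·h(Product) + 0.2·h(Search) + 0.1·0 + 0.2·h(Help) + 0.2·1
h(Search) = 0.4·h(Product) + 0.2·h(Search) + 0.1·0 + 0.2·h(Help) + 0.1·1
h(Help) = 0.2·h(Product) + 0.2·h(Search) + 0.2·0 + 0.2·h(Help) + 0.2·1
Solving: h(Product) = 0.6000, h(Search) = 0.5600, h(Help) = 0.5400.
Starting from Search, the probability is 0.5600.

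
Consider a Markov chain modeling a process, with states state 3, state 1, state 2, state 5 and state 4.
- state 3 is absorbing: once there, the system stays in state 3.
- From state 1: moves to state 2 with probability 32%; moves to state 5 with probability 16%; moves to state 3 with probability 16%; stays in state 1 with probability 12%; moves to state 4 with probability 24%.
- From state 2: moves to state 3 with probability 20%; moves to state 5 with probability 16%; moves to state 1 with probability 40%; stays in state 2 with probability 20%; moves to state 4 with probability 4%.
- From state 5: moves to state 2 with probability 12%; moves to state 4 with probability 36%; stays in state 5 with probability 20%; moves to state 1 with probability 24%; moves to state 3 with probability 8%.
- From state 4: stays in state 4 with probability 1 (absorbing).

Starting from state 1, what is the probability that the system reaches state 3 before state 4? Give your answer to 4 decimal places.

Let h(s) be the probability of absorption at state 3 starting from transient state s. Then h(state 3) = 1 and h(state 4) = 0. By first-step analysis:
h(state 1) = 0.16·1 + 0.12·h(state 1) + 0.32·h(state 2) + 0.16·h(state 5) + 0.24·0
h(state 2) = 0.2·1 + 0.4·h(state 1) + 0.2·h(state 2) + 0.16·h(state 5) + 0.04·0
h(state 5) = 0.08·1 + 0.24·h(state 1) + 0.12·h(state 2) + 0.2·h(state 5) + 0.36·0
Solving: h(state 1) = 0.4290, h(state 2) = 0.5260, h(state 5) = 0.3076.
Starting from state 1, the probability is 0.4290.

0.4290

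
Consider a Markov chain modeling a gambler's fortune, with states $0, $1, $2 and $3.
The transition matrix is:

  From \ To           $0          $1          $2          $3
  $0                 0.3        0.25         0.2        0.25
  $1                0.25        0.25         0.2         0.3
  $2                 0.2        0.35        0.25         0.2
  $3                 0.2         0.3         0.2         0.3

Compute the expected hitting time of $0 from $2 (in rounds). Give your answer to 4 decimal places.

4.6441

Let t(s) be the expected number of rounds to first reach $0 from state s, with t($0) = 0. Conditioning on the first round:
t($1) = 1 + 0.25·t($1) + 0.2·t($2) + 0.3·t($3)
t($2) = 1 + 0.35·t($1) + 0.25·t($2) + 0.2·t($3)
t($3) = 1 + 0.3·t($1) + 0.2·t($2) + 0.3·t($3)
Solving: t($1) = 4.4341, t($2) = 4.6441, t($3) = 4.6558.
Expected rounds from $2 to $0: 4.6441.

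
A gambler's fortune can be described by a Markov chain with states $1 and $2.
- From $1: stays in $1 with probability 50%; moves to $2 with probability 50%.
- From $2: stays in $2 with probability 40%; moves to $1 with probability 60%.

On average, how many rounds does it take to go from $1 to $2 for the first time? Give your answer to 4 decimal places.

Let t(s) be the expected number of rounds to first reach $2 from state s, with t($2) = 0. Conditioning on the first round:
t($1) = 1 + 0.5·t($1)
Solving: t($1) = 2.0000.
Expected rounds from $1 to $2: 2.0000.

2.0000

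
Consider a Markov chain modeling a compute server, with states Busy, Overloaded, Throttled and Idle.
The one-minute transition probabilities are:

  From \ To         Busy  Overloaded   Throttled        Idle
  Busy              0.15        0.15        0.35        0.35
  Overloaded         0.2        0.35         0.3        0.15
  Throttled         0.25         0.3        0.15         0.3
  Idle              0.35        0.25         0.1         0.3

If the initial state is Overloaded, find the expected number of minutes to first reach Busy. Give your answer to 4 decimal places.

4.1060

Let t(s) be the expected number of minutes to first reach Busy from state s, with t(Busy) = 0. Conditioning on the first minute:
t(Overloaded) = 1 + 0.35·t(Overloaded) + 0.3·t(Throttled) + 0.15·t(Idle)
t(Throttled) = 1 + 0.3·t(Overloaded) + 0.15·t(Throttled) + 0.3·t(Idle)
t(Idle) = 1 + 0.25·t(Overloaded) + 0.1·t(Throttled) + 0.3·t(Idle)
Solving: t(Overloaded) = 4.1060, t(Throttled) = 3.8411, t(Idle) = 3.4437.
Expected minutes from Overloaded to Busy: 4.1060.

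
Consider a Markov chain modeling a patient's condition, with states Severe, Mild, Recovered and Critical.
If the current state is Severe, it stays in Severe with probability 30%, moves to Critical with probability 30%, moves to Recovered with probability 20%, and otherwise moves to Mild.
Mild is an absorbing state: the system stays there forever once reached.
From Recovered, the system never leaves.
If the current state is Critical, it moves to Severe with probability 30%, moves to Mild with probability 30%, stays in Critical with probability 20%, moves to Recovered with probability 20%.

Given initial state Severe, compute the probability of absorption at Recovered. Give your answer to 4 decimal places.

Let h(s) be the probability of absorption at Recovered starting from transient state s. Then h(Recovered) = 1 and h(Mild) = 0. By first-step analysis:
h(Severe) = 0.3·h(Severe) + 0.2·0 + 0.2·1 + 0.3·h(Critical)
h(Critical) = 0.3·h(Severe) + 0.3·0 + 0.2·1 + 0.2·h(Critical)
Solving: h(Severe) = 0.4681, h(Critical) = 0.4255.
Starting from Severe, the probability is 0.4681.

0.4681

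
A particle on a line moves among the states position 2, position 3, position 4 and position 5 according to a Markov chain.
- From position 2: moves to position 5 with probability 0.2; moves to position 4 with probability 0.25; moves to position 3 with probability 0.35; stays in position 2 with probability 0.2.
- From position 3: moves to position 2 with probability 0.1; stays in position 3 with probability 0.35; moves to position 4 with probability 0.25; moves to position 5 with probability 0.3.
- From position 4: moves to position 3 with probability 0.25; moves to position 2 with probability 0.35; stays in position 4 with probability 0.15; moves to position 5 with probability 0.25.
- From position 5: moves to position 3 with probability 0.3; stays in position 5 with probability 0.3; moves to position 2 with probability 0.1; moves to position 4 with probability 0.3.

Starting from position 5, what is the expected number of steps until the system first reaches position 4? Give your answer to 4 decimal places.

3.5924

Let t(s) be the expected number of steps to first reach position 4 from state s, with t(position 4) = 0. Conditioning on the first step:
t(position 2) = 1 + 0.2·t(position 2) + 0.35·t(position 3) + 0.2·t(position 5)
t(position 3) = 1 + 0.1·t(position 2) + 0.35·t(position 3) + 0.3·t(position 5)
t(position 5) = 1 + 0.1·t(position 2) + 0.3·t(position 3) + 0.3·t(position 5)
Solving: t(position 2) = 3.8025, t(position 3) = 3.7815, t(position 5) = 3.5924.
Expected steps from position 5 to position 4: 3.5924.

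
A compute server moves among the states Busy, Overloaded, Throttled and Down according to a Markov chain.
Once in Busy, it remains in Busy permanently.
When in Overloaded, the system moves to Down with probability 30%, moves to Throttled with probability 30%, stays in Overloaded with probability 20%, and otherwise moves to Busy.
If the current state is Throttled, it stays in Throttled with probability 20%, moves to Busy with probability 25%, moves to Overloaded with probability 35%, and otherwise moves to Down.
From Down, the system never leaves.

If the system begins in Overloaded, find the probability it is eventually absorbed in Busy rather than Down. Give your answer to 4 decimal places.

Let h(s) be the probability of absorption at Busy starting from transient state s. Then h(Busy) = 1 and h(Down) = 0. By first-step analysis:
h(Overloaded) = 0.2·1 + 0.2·h(Overloaded) + 0.3·h(Throttled) + 0.3·0
h(Throttled) = 0.25·1 + 0.35·h(Overloaded) + 0.2·h(Throttled) + 0.2·0
Solving: h(Overloaded) = 0.4393, h(Throttled) = 0.5047.
Starting from Overloaded, the probability is 0.4393.

0.4393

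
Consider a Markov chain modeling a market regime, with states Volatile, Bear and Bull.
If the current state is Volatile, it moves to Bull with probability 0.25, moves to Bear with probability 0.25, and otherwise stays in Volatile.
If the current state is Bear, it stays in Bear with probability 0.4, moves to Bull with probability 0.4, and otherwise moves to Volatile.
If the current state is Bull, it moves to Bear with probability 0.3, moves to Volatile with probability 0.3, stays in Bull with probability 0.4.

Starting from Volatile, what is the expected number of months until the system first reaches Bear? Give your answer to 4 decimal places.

Let t(s) be the expected number of months to first reach Bear from state s, with t(Bear) = 0. Conditioning on the first month:
t(Volatile) = 1 + 0.5·t(Volatile) + 0.25·t(Bull)
t(Bull) = 1 + 0.3·t(Volatile) + 0.4·t(Bull)
Solving: t(Volatile) = 3.7778, t(Bull) = 3.5556.
Expected months from Volatile to Bear: 3.7778.

3.7778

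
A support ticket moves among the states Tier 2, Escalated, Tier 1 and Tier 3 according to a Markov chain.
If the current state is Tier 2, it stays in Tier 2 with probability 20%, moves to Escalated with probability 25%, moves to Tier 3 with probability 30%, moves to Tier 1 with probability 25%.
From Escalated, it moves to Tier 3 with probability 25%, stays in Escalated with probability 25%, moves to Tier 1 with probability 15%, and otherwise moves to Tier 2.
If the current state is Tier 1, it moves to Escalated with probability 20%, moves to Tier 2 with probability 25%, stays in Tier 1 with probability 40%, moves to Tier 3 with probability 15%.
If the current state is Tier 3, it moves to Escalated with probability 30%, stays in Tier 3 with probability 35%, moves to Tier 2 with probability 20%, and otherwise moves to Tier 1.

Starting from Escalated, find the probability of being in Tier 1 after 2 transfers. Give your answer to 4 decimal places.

0.2225

Propagate the distribution vector 2 transfers from Escalated.
After 0 transfers: (0.0000, 1.0000, 0.0000, 0.0000)
After 1 transfer: (0.3500, 0.2500, 0.1500, 0.2500)
After 2 transfers: (0.2450, 0.2550, 0.2225, 0.2775)
P(in Tier 1 after 2 transfers) = 0.2225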